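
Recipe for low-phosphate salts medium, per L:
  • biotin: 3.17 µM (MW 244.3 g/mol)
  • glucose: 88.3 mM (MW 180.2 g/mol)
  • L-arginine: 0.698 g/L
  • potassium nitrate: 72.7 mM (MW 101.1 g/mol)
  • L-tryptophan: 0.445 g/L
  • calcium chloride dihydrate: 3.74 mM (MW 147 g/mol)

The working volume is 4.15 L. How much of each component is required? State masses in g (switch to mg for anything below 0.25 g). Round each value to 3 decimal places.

Working volume: 4.15 L.
biotin: 3.17 µmol/L × 244.3 g/mol × 4.15 L ÷ 1000 = 3.214 mg
glucose: 88.3 mmol/L × 180.2 g/mol × 4.15 L ÷ 1000 = 66.033 g
L-arginine: 0.698 g/L × 4.15 L = 2.897 g
potassium nitrate: 72.7 mmol/L × 101.1 g/mol × 4.15 L ÷ 1000 = 30.502 g
L-tryptophan: 0.445 g/L × 4.15 L = 1.847 g
calcium chloride dihydrate: 3.74 mmol/L × 147 g/mol × 4.15 L ÷ 1000 = 2.282 g

biotin 3.214 mg; glucose 66.033 g; L-arginine 2.897 g; potassium nitrate 30.502 g; L-tryptophan 1.847 g; calcium chloride dihydrate 2.282 g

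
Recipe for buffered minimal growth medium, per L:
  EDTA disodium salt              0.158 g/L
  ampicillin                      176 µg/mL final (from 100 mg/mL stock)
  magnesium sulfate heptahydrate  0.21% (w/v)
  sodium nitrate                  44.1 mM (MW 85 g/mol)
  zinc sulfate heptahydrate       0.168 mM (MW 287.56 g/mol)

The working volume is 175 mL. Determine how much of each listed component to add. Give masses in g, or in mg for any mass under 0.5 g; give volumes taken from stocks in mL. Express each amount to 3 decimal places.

EDTA disodium salt 27.650 mg; ampicillin 0.308 mL; magnesium sulfate heptahydrate 367.500 mg; sodium nitrate 0.656 g; zinc sulfate heptahydrate 8.454 mg

Target volume = 175 mL = 0.175 L.
EDTA disodium salt: 0.158 g/L × 0.175 L = 0.02765 g = 27.650 mg
ampicillin: C1V1 = C2V2 → 176 µg/mL × 175 mL ÷ 100000 µg/mL = 0.308 mL
magnesium sulfate heptahydrate: 0.21% w/v = 2.1 g/L → 2.1 × 0.175 L = 0.3675 g = 367.500 mg
sodium nitrate: 44.1 mmol/L × 85 g/mol × 0.175 L ÷ 1000 = 0.656 g
zinc sulfate heptahydrate: 0.168 mmol/L × 287.56 mg/mmol × 0.175 L = 8.454 mg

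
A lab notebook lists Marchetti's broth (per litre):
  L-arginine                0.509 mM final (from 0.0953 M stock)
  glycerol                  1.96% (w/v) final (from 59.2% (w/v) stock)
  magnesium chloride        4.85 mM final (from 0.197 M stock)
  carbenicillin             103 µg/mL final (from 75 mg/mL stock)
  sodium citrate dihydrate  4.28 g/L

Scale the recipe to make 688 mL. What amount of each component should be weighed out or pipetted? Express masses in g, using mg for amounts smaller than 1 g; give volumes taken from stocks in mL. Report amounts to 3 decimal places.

Scale factor relative to 1 L: 0.688.
L-arginine: C1V1 = C2V2 → 0.509 mM × 688 mL ÷ 95.3 mM = 3.675 mL
glycerol: dilute stock: 1.96% ÷ 59.2% × 688 mL = 22.778 mL
magnesium chloride: dilute stock: 4.85 mM × 688 mL ÷ 197 mM = 16.938 mL
carbenicillin: dilute stock: 103 µg/mL × 688 mL ÷ 75000 µg/mL = 0.945 mL
sodium citrate dihydrate: 4.28 g/L × 0.688 L = 2.945 g

L-arginine 3.675 mL; glycerol 22.778 mL; magnesium chloride 16.938 mL; carbenicillin 0.945 mL; sodium citrate dihydrate 2.945 g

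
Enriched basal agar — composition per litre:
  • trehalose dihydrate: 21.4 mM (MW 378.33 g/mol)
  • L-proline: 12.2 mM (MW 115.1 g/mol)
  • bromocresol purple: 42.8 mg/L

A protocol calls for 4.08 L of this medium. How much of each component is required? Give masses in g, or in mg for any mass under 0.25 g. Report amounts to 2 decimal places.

trehalose dihydrate 33.03 g; L-proline 5.73 g; bromocresol purple 174.62 mg

Working volume: 4.08 L.
trehalose dihydrate: 21.4 mmol/L × 378.33 g/mol × 4.08 L ÷ 1000 = 33.03 g
L-proline: 12.2 mmol/L × 115.1 g/mol × 4.08 L ÷ 1000 = 5.73 g
bromocresol purple: 42.8 mg/L × 4.08 L = 174.62 mg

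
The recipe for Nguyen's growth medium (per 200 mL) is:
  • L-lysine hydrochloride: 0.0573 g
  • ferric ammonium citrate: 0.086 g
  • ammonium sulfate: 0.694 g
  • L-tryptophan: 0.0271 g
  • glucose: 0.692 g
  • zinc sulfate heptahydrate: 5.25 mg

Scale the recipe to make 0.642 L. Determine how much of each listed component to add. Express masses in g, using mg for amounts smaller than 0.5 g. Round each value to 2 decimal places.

L-lysine hydrochloride 183.93 mg; ferric ammonium citrate 276.06 mg; ammonium sulfate 2.23 g; L-tryptophan 86.99 mg; glucose 2.22 g; zinc sulfate heptahydrate 16.85 mg

Ratio of target to recipe volume: 642 / 200 = 3.21.
L-lysine hydrochloride: 0.0573 g × (642 mL / 200 mL) = 0.183933 g = 183.93 mg
ferric ammonium citrate: 0.086 g × (642 mL / 200 mL) = 0.27606 g = 276.06 mg
ammonium sulfate: 0.694 g × (642 mL / 200 mL) = 2.23 g
L-tryptophan: 0.0271 g × (642 mL / 200 mL) = 0.086991 g = 86.99 mg
glucose: 0.692 g × (642 mL / 200 mL) = 2.22 g
zinc sulfate heptahydrate: 5.25 mg × (642 mL / 200 mL) = 16.85 mg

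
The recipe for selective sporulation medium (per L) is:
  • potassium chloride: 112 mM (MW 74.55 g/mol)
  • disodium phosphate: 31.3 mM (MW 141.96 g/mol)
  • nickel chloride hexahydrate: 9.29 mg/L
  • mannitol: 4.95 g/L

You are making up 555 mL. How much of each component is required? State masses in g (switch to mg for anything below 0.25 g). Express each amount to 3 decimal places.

potassium chloride 4.634 g; disodium phosphate 2.466 g; nickel chloride hexahydrate 5.156 mg; mannitol 2.747 g

Scale factor relative to 1 L: 0.555.
potassium chloride: 112 mmol/L × 74.55 g/mol × 0.555 L ÷ 1000 = 4.634 g
disodium phosphate: 31.3 mmol/L × 141.96 g/mol × 0.555 L ÷ 1000 = 2.466 g
nickel chloride hexahydrate: 9.29 mg/L × 0.555 L = 5.156 mg
mannitol: 4.95 g/L × 0.555 L = 2.747 g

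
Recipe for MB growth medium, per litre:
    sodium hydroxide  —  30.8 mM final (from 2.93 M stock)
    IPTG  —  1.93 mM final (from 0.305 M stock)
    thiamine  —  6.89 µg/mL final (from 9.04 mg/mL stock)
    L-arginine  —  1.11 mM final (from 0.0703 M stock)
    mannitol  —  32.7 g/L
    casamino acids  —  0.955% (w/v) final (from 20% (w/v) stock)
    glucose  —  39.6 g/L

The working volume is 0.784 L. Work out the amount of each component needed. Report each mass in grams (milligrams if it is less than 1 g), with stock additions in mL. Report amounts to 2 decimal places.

sodium hydroxide 8.24 mL; IPTG 4.96 mL; thiamine 0.60 mL; L-arginine 12.38 mL; mannitol 25.64 g; casamino acids 37.44 mL; glucose 31.05 g

Working volume: 0.784 L.
sodium hydroxide: dilute stock: 30.8 mM × 784 mL ÷ 2930 mM = 8.24 mL
IPTG: C1V1 = C2V2 → 1.93 mM × 784 mL ÷ 305 mM = 4.96 mL
thiamine: dilute stock: 6.89 µg/mL × 784 mL ÷ 9040 µg/mL = 0.60 mL
L-arginine: V = C2·V2/C1 = 1.11 mM × 784 mL ÷ 70.3 mM = 12.38 mL
mannitol: 32.7 g/L × 0.784 L = 25.64 g
casamino acids: dilute stock: 0.955% ÷ 20% × 784 mL = 37.44 mL
glucose: 39.6 g/L × 0.784 L = 31.05 g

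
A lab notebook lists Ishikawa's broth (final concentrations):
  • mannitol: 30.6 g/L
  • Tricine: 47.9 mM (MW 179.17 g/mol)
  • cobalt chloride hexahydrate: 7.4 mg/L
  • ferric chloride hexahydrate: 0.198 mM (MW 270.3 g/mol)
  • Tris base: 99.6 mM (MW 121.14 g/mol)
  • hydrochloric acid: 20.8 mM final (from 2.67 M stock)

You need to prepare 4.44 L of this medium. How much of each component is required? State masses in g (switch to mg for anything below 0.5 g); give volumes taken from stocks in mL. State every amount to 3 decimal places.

mannitol 135.864 g; Tricine 38.105 g; cobalt chloride hexahydrate 32.856 mg; ferric chloride hexahydrate 237.626 mg; Tris base 53.571 g; hydrochloric acid 34.589 mL

Working volume: 4.44 L.
mannitol: 30.6 g/L × 4.44 L = 135.864 g
Tricine: 47.9 mmol/L × 179.17 g/mol × 4.44 L ÷ 1000 = 38.105 g
cobalt chloride hexahydrate: 7.4 mg/L × 4.44 L = 32.856 mg
ferric chloride hexahydrate: 0.198 mmol/L × 270.3 mg/mmol × 4.44 L = 237.626 mg
Tris base: 99.6 mmol/L × 121.14 g/mol × 4.44 L ÷ 1000 = 53.571 g
hydrochloric acid: V = C2·V2/C1 = 20.8 mM × 4440 mL ÷ 2670 mM = 34.589 mL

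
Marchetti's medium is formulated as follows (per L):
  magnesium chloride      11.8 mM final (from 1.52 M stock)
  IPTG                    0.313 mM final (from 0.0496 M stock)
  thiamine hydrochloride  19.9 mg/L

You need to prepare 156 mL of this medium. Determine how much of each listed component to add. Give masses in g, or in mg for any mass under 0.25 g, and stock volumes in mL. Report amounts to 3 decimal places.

Working volume: 156 mL = 0.156 L.
magnesium chloride: dilute stock: 11.8 mM × 156 mL ÷ 1520 mM = 1.211 mL
IPTG: dilute stock: 0.313 mM × 156 mL ÷ 49.6 mM = 0.984 mL
thiamine hydrochloride: 19.9 mg/L × 0.156 L = 3.104 mg

magnesium chloride 1.211 mL; IPTG 0.984 mL; thiamine hydrochloride 3.104 mg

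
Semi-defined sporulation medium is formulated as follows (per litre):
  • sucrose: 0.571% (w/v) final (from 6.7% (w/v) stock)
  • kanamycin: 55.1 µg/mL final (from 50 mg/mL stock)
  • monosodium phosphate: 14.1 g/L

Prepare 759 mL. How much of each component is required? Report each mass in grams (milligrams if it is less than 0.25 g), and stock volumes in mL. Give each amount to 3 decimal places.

Scale factor relative to 1 L: 0.759.
sucrose: V = C2·V2/C1 = 0.571% ÷ 6.7% × 759 mL = 64.685 mL
kanamycin: dilute stock: 55.1 µg/mL × 759 mL ÷ 50000 µg/mL = 0.836 mL
monosodium phosphate: 14.1 g/L × 0.759 L = 10.702 g

sucrose 64.685 mL; kanamycin 0.836 mL; monosodium phosphate 10.702 g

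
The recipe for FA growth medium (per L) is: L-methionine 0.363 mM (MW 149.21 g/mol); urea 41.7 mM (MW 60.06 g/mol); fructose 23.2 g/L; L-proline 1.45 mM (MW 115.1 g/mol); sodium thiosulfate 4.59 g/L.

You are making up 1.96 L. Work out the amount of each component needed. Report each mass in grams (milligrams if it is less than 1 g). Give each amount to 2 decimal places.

L-methionine 106.16 mg; urea 4.91 g; fructose 45.47 g; L-proline 327.11 mg; sodium thiosulfate 9.00 g

Working volume: 1.96 L.
L-methionine: 0.363 mmol/L × 149.21 mg/mmol × 1.96 L = 106.16 mg
urea: 41.7 mmol/L × 60.06 g/mol × 1.96 L ÷ 1000 = 4.91 g
fructose: 23.2 g/L × 1.96 L = 45.47 g
L-proline: 1.45 mmol/L × 115.1 mg/mmol × 1.96 L = 327.11 mg
sodium thiosulfate: 4.59 g/L × 1.96 L = 9.00 g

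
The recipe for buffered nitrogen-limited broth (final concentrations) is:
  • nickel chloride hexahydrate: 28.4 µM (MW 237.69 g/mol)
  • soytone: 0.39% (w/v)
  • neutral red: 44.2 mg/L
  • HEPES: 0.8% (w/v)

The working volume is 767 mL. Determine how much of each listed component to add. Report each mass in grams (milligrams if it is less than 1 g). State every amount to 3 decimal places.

Target volume = 767 mL = 0.767 L.
nickel chloride hexahydrate: 28.4 µmol/L × 237.69 g/mol × 0.767 L ÷ 1000 = 5.178 mg
soytone: 0.39% w/v = 3.9 g/L → 3.9 × 0.767 L = 2.991 g
neutral red: 44.2 mg/L × 0.767 L = 33.901 mg
HEPES: 0.8 g per 100 mL × 767 mL ÷ 100 = 6.136 g

nickel chloride hexahydrate 5.178 mg; soytone 2.991 g; neutral red 33.901 mg; HEPES 6.136 g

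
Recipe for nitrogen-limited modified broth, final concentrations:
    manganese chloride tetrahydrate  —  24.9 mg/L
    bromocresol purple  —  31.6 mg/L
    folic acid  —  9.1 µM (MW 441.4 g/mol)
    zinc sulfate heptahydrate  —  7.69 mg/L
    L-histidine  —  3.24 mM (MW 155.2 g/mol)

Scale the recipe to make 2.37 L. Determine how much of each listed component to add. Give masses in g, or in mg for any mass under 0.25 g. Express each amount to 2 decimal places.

Working volume: 2.37 L.
manganese chloride tetrahydrate: 24.9 mg/L × 2.37 L = 59.01 mg
bromocresol purple: 31.6 mg/L × 2.37 L = 74.89 mg
folic acid: 9.1 µmol/L × 441.4 g/mol × 2.37 L ÷ 1000 = 9.52 mg
zinc sulfate heptahydrate: 7.69 mg/L × 2.37 L = 18.23 mg
L-histidine: 3.24 mmol/L × 155.2 g/mol × 2.37 L ÷ 1000 = 1.19 g

manganese chloride tetrahydrate 59.01 mg; bromocresol purple 74.89 mg; folic acid 9.52 mg; zinc sulfate heptahydrate 18.23 mg; L-histidine 1.19 g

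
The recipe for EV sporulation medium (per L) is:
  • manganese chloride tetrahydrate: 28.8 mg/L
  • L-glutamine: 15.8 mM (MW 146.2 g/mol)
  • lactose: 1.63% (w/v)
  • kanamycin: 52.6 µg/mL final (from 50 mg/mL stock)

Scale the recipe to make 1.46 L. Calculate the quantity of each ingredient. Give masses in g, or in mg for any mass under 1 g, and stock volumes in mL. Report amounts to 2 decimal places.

Working volume: 1.46 L.
manganese chloride tetrahydrate: 28.8 mg/L × 1.46 L = 42.05 mg
L-glutamine: 15.8 mmol/L × 146.2 g/mol × 1.46 L ÷ 1000 = 3.37 g
lactose: 1.63% w/v = 16.3 g/L → 16.3 × 1.46 L = 23.80 g
kanamycin: dilute stock: 52.6 µg/mL × 1460 mL ÷ 50000 µg/mL = 1.54 mL

manganese chloride tetrahydrate 42.05 mg; L-glutamine 3.37 g; lactose 23.80 g; kanamycin 1.54 mL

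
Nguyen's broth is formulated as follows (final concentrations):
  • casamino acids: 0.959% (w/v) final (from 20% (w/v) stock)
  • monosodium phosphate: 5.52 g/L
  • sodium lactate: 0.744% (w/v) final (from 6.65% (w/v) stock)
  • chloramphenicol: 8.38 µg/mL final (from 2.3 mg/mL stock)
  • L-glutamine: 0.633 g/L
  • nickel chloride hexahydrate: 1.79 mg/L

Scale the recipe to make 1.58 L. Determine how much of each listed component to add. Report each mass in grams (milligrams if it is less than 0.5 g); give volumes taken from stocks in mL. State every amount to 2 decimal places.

Scale factor relative to 1 L: 1.58.
casamino acids: dilute stock: 0.959% ÷ 20% × 1580 mL = 75.76 mL
monosodium phosphate: 5.52 g/L × 1.58 L = 8.72 g
sodium lactate: dilute stock: 0.744% ÷ 6.65% × 1580 mL = 176.77 mL
chloramphenicol: C1V1 = C2V2 → 8.38 µg/mL × 1580 mL ÷ 2300 µg/mL = 5.76 mL
L-glutamine: 0.633 g/L × 1.58 L = 1.00 g
nickel chloride hexahydrate: 1.79 mg/L × 1.58 L = 2.83 mg

casamino acids 75.76 mL; monosodium phosphate 8.72 g; sodium lactate 176.77 mL; chloramphenicol 5.76 mL; L-glutamine 1.00 g; nickel chloride hexahydrate 2.83 mg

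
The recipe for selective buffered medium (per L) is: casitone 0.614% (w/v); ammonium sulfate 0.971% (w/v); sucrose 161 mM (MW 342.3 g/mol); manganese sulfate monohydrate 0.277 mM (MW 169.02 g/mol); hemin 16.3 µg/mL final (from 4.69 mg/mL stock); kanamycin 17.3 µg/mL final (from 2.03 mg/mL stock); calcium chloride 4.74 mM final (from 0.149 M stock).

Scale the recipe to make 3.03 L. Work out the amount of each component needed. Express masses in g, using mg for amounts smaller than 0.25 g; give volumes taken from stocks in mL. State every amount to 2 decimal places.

Scale factor relative to 1 L: 3.03.
casitone: 0.614% w/v = 6.14 g/L → 6.14 × 3.03 L = 18.60 g
ammonium sulfate: 0.971 g per 100 mL × 3030 mL ÷ 100 = 29.42 g
sucrose: 161 mmol/L × 342.3 g/mol × 3.03 L ÷ 1000 = 166.98 g
manganese sulfate monohydrate: 0.277 mmol/L × 169.02 mg/mmol × 3.03 L = 141.86 mg
hemin: dilute stock: 16.3 µg/mL × 3030 mL ÷ 4690 µg/mL = 10.53 mL
kanamycin: V = C2·V2/C1 = 17.3 µg/mL × 3030 mL ÷ 2030 µg/mL = 25.82 mL
calcium chloride: V = C2·V2/C1 = 4.74 mM × 3030 mL ÷ 149 mM = 96.39 mL

casitone 18.60 g; ammonium sulfate 29.42 g; sucrose 166.98 g; manganese sulfate monohydrate 141.86 mg; hemin 10.53 mL; kanamycin 25.82 mL; calcium chloride 96.39 mL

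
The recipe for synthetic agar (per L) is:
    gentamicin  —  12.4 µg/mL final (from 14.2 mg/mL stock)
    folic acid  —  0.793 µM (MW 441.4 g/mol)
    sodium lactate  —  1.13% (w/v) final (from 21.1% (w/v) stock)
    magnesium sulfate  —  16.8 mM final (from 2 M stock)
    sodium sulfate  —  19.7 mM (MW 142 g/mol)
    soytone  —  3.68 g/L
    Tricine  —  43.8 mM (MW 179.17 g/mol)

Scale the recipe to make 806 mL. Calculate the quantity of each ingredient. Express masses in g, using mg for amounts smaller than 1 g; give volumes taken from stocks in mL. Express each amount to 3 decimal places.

Target volume = 806 mL = 0.806 L.
gentamicin: dilute stock: 12.4 µg/mL × 806 mL ÷ 14200 µg/mL = 0.704 mL
folic acid: 0.793 µmol/L × 441.4 g/mol × 0.806 L ÷ 1000 = 0.282 mg
sodium lactate: dilute stock: 1.13% ÷ 21.1% × 806 mL = 43.165 mL
magnesium sulfate: C1V1 = C2V2 → 16.8 mM × 806 mL ÷ 2000 mM = 6.770 mL
sodium sulfate: 19.7 mmol/L × 142 g/mol × 0.806 L ÷ 1000 = 2.255 g
soytone: 3.68 g/L × 0.806 L = 2.966 g
Tricine: 43.8 mmol/L × 179.17 g/mol × 0.806 L ÷ 1000 = 6.325 g

gentamicin 0.704 mL; folic acid 0.282 mg; sodium lactate 43.165 mL; magnesium sulfate 6.770 mL; sodium sulfate 2.255 g; soytone 2.966 g; Tricine 6.325 g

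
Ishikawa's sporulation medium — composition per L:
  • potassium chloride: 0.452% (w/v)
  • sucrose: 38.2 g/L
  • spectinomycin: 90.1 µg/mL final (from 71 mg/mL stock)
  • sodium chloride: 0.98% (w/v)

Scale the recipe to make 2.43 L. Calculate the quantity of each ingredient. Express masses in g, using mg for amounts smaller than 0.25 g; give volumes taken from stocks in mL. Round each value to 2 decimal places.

potassium chloride 10.98 g; sucrose 92.83 g; spectinomycin 3.08 mL; sodium chloride 23.81 g

Scale factor relative to 1 L: 2.43.
potassium chloride: 0.452% w/v = 4.52 g/L → 4.52 × 2.43 L = 10.98 g
sucrose: 38.2 g/L × 2.43 L = 92.83 g
spectinomycin: V = C2·V2/C1 = 90.1 µg/mL × 2430 mL ÷ 71000 µg/mL = 3.08 mL
sodium chloride: 0.98 g per 100 mL × 2430 mL ÷ 100 = 23.81 g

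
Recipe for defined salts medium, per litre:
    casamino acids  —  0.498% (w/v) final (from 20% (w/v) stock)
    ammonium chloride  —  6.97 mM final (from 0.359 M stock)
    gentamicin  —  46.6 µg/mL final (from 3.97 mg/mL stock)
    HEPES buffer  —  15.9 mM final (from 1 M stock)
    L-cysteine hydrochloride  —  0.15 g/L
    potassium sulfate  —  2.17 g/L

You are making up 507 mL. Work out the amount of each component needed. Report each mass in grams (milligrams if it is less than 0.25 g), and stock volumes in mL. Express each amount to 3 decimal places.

casamino acids 12.624 mL; ammonium chloride 9.843 mL; gentamicin 5.951 mL; HEPES buffer 8.061 mL; L-cysteine hydrochloride 76.050 mg; potassium sulfate 1.100 g

Scale factor relative to 1 L: 0.507.
casamino acids: V = C2·V2/C1 = 0.498% ÷ 20% × 507 mL = 12.624 mL
ammonium chloride: dilute stock: 6.97 mM × 507 mL ÷ 359 mM = 9.843 mL
gentamicin: V = C2·V2/C1 = 46.6 µg/mL × 507 mL ÷ 3970 µg/mL = 5.951 mL
HEPES buffer: V = C2·V2/C1 = 15.9 mM × 507 mL ÷ 1000 mM = 8.061 mL
L-cysteine hydrochloride: 0.15 g/L × 0.507 L = 0.07605 g = 76.050 mg
potassium sulfate: 2.17 g/L × 0.507 L = 1.100 g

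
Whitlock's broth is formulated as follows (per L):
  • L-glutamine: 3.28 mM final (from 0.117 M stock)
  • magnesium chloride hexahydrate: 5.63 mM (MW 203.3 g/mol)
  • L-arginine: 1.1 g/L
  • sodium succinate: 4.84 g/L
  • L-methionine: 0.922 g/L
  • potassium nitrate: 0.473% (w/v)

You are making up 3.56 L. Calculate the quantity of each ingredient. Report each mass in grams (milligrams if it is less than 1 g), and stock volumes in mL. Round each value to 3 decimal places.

L-glutamine 99.802 mL; magnesium chloride hexahydrate 4.075 g; L-arginine 3.916 g; sodium succinate 17.230 g; L-methionine 3.282 g; potassium nitrate 16.839 g

Working volume: 3.56 L.
L-glutamine: V = C2·V2/C1 = 3.28 mM × 3560 mL ÷ 117 mM = 99.802 mL
magnesium chloride hexahydrate: 5.63 mmol/L × 203.3 g/mol × 3.56 L ÷ 1000 = 4.075 g
L-arginine: 1.1 g/L × 3.56 L = 3.916 g
sodium succinate: 4.84 g/L × 3.56 L = 17.230 g
L-methionine: 0.922 g/L × 3.56 L = 3.282 g
potassium nitrate: 0.473% w/v = 4.73 g/L → 4.73 × 3.56 L = 16.839 g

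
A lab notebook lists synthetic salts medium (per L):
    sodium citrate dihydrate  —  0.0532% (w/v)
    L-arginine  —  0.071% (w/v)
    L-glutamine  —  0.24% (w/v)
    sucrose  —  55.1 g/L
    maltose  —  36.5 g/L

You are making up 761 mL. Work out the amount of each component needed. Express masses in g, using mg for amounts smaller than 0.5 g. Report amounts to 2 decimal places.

sodium citrate dihydrate 404.85 mg; L-arginine 0.54 g; L-glutamine 1.83 g; sucrose 41.93 g; maltose 27.78 g

Target volume = 761 mL = 0.761 L.
sodium citrate dihydrate: 0.0532% w/v = 0.532 g/L → 0.532 × 0.761 L = 0.404852 g = 404.85 mg
L-arginine: 0.071 g per 100 mL × 761 mL ÷ 100 = 0.54 g
L-glutamine: 0.24% w/v = 2.4 g/L → 2.4 × 0.761 L = 1.83 g
sucrose: 55.1 g/L × 0.761 L = 41.93 g
maltose: 36.5 g/L × 0.761 L = 27.78 g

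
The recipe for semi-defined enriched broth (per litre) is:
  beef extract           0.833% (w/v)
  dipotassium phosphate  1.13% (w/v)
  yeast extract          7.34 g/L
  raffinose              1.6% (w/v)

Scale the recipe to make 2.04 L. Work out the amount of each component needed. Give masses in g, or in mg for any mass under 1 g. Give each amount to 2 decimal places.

Working volume: 2.04 L.
beef extract: 0.833 g per 100 mL × 2040 mL ÷ 100 = 16.99 g
dipotassium phosphate: 1.13% w/v = 11.3 g/L → 11.3 × 2.04 L = 23.05 g
yeast extract: 7.34 g/L × 2.04 L = 14.97 g
raffinose: 1.6% w/v = 16 g/L → 16 × 2.04 L = 32.64 g

beef extract 16.99 g; dipotassium phosphate 23.05 g; yeast extract 14.97 g; raffinose 32.64 g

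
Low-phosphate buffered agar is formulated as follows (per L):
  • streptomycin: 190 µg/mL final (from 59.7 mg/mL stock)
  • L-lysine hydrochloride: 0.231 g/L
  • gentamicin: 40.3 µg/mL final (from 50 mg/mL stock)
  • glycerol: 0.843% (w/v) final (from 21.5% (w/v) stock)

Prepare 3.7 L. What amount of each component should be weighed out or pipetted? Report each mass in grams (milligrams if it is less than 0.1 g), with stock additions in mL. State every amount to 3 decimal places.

Working volume: 3.7 L.
streptomycin: V = C2·V2/C1 = 190 µg/mL × 3700 mL ÷ 59700 µg/mL = 11.776 mL
L-lysine hydrochloride: 0.231 g/L × 3.7 L = 0.855 g
gentamicin: V = C2·V2/C1 = 40.3 µg/mL × 3700 mL ÷ 50000 µg/mL = 2.982 mL
glycerol: dilute stock: 0.843% ÷ 21.5% × 3700 mL = 145.074 mL

streptomycin 11.776 mL; L-lysine hydrochloride 0.855 g; gentamicin 2.982 mL; glycerol 145.074 mL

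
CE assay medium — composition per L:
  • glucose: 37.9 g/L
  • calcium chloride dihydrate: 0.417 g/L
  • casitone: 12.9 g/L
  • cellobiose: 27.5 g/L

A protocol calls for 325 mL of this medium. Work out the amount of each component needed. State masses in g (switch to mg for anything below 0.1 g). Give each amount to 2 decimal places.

glucose 12.32 g; calcium chloride dihydrate 0.14 g; casitone 4.19 g; cellobiose 8.94 g

Scale factor relative to 1 L: 0.325.
glucose: 37.9 g/L × 0.325 L = 12.32 g
calcium chloride dihydrate: 0.417 g/L × 0.325 L = 0.14 g
casitone: 12.9 g/L × 0.325 L = 4.19 g
cellobiose: 27.5 g/L × 0.325 L = 8.94 g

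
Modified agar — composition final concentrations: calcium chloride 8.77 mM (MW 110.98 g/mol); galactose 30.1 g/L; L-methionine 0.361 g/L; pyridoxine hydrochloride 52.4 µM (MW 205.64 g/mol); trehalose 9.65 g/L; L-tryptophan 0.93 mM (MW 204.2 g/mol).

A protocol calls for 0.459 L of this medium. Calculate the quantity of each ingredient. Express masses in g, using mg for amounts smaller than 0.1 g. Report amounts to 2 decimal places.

calcium chloride 0.45 g; galactose 13.82 g; L-methionine 0.17 g; pyridoxine hydrochloride 4.95 mg; trehalose 4.43 g; L-tryptophan 87.17 mg

Scale factor relative to 1 L: 0.459.
calcium chloride: 8.77 mmol/L × 110.98 g/mol × 0.459 L ÷ 1000 = 0.45 g
galactose: 30.1 g/L × 0.459 L = 13.82 g
L-methionine: 0.361 g/L × 0.459 L = 0.17 g
pyridoxine hydrochloride: 52.4 µmol/L × 205.64 g/mol × 0.459 L ÷ 1000 = 4.95 mg
trehalose: 9.65 g/L × 0.459 L = 4.43 g
L-tryptophan: 0.93 mmol/L × 204.2 mg/mmol × 0.459 L = 87.17 mg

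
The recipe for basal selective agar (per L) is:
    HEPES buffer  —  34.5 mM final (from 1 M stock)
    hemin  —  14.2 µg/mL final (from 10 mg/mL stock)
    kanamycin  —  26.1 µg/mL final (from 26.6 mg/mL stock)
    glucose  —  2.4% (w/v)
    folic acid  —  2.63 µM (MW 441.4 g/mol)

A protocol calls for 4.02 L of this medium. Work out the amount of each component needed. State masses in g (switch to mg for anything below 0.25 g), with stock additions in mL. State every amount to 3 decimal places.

HEPES buffer 138.690 mL; hemin 5.708 mL; kanamycin 3.944 mL; glucose 96.480 g; folic acid 4.667 mg

Working volume: 4.02 L.
HEPES buffer: V = C2·V2/C1 = 34.5 mM × 4020 mL ÷ 1000 mM = 138.690 mL
hemin: dilute stock: 14.2 µg/mL × 4020 mL ÷ 10000 µg/mL = 5.708 mL
kanamycin: C1V1 = C2V2 → 26.1 µg/mL × 4020 mL ÷ 26600 µg/mL = 3.944 mL
glucose: 2.4 g per 100 mL × 4020 mL ÷ 100 = 96.480 g
folic acid: 2.63 µmol/L × 441.4 g/mol × 4.02 L ÷ 1000 = 4.667 mg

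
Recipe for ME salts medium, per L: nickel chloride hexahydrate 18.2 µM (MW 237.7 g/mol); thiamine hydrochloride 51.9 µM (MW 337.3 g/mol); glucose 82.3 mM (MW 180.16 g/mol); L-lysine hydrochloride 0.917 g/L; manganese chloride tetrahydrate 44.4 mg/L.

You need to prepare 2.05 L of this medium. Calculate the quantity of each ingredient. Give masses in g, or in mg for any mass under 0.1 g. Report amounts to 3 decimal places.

nickel chloride hexahydrate 8.869 mg; thiamine hydrochloride 35.887 mg; glucose 30.396 g; L-lysine hydrochloride 1.880 g; manganese chloride tetrahydrate 91.020 mg

Scale factor relative to 1 L: 2.05.
nickel chloride hexahydrate: 18.2 µmol/L × 237.7 g/mol × 2.05 L ÷ 1000 = 8.869 mg
thiamine hydrochloride: 51.9 µmol/L × 337.3 g/mol × 2.05 L ÷ 1000 = 35.887 mg
glucose: 82.3 mmol/L × 180.16 g/mol × 2.05 L ÷ 1000 = 30.396 g
L-lysine hydrochloride: 0.917 g/L × 2.05 L = 1.880 g
manganese chloride tetrahydrate: 44.4 mg/L × 2.05 L = 91.020 mg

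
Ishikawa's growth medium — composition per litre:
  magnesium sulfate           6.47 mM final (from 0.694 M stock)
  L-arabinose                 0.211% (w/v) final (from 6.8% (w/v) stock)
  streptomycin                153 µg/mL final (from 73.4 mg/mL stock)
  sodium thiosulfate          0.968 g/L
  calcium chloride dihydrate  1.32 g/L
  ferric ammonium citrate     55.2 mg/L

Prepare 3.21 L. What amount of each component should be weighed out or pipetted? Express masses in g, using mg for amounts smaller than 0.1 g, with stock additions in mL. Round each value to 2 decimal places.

Working volume: 3.21 L.
magnesium sulfate: C1V1 = C2V2 → 6.47 mM × 3210 mL ÷ 694 mM = 29.93 mL
L-arabinose: dilute stock: 0.211% ÷ 6.8% × 3210 mL = 99.60 mL
streptomycin: dilute stock: 153 µg/mL × 3210 mL ÷ 73400 µg/mL = 6.69 mL
sodium thiosulfate: 0.968 g/L × 3.21 L = 3.11 g
calcium chloride dihydrate: 1.32 g/L × 3.21 L = 4.24 g
ferric ammonium citrate: 55.2 mg/L × 3.21 L = 177.192 mg = 0.18 g

magnesium sulfate 29.93 mL; L-arabinose 99.60 mL; streptomycin 6.69 mL; sodium thiosulfate 3.11 g; calcium chloride dihydrate 4.24 g; ferric ammonium citrate 0.18 g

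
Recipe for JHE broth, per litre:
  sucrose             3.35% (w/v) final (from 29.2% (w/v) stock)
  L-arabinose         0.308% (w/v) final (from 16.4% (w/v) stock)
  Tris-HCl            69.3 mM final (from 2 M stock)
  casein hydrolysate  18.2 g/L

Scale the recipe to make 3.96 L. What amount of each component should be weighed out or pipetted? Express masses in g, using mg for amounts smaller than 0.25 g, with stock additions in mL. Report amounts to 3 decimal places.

sucrose 454.315 mL; L-arabinose 74.371 mL; Tris-HCl 137.214 mL; casein hydrolysate 72.072 g

Working volume: 3.96 L.
sucrose: V = C2·V2/C1 = 3.35% ÷ 29.2% × 3960 mL = 454.315 mL
L-arabinose: dilute stock: 0.308% ÷ 16.4% × 3960 mL = 74.371 mL
Tris-HCl: C1V1 = C2V2 → 69.3 mM × 3960 mL ÷ 2000 mM = 137.214 mL
casein hydrolysate: 18.2 g/L × 3.96 L = 72.072 g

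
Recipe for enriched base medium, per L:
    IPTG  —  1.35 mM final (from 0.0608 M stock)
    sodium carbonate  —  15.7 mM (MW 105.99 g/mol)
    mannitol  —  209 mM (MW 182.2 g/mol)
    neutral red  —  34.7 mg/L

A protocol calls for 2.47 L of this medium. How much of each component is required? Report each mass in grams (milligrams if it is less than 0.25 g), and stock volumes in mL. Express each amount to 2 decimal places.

IPTG 54.84 mL; sodium carbonate 4.11 g; mannitol 94.06 g; neutral red 85.71 mg

Working volume: 2.47 L.
IPTG: C1V1 = C2V2 → 1.35 mM × 2470 mL ÷ 60.8 mM = 54.84 mL
sodium carbonate: 15.7 mmol/L × 105.99 g/mol × 2.47 L ÷ 1000 = 4.11 g
mannitol: 209 mmol/L × 182.2 g/mol × 2.47 L ÷ 1000 = 94.06 g
neutral red: 34.7 mg/L × 2.47 L = 85.71 mg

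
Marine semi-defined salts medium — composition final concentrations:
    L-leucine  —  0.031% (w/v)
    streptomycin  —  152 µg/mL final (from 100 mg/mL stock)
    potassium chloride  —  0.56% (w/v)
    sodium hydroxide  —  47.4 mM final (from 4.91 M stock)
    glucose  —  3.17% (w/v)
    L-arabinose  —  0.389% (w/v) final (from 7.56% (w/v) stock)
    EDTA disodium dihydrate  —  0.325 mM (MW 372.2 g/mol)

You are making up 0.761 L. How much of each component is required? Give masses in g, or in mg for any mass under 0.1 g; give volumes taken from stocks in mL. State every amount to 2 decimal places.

Working volume: 0.761 L.
L-leucine: 0.031% w/v = 0.31 g/L → 0.31 × 0.761 L = 0.24 g
streptomycin: V = C2·V2/C1 = 152 µg/mL × 761 mL ÷ 100000 µg/mL = 1.16 mL
potassium chloride: 0.56% w/v = 5.6 g/L → 5.6 × 0.761 L = 4.26 g
sodium hydroxide: C1V1 = C2V2 → 47.4 mM × 761 mL ÷ 4910 mM = 7.35 mL
glucose: 3.17 g per 100 mL × 761 mL ÷ 100 = 24.12 g
L-arabinose: V = C2·V2/C1 = 0.389% ÷ 7.56% × 761 mL = 39.16 mL
EDTA disodium dihydrate: 0.325 mmol/L × 372.2 mg/mmol × 0.761 L = 92.05 mg

L-leucine 0.24 g; streptomycin 1.16 mL; potassium chloride 4.26 g; sodium hydroxide 7.35 mL; glucose 24.12 g; L-arabinose 39.16 mL; EDTA disodium dihydrate 92.05 mg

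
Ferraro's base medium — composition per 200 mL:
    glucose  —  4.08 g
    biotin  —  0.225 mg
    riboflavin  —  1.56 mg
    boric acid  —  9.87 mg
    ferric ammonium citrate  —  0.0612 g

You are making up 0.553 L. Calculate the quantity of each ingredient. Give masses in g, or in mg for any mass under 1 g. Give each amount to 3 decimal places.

Ratio of target to recipe volume: 553 / 200 = 2.765.
glucose: 4.08 g × (553 mL / 200 mL) = 11.281 g
biotin: 0.225 mg × (553 mL / 200 mL) = 0.622 mg
riboflavin: 1.56 mg × (553 mL / 200 mL) = 4.313 mg
boric acid: 9.87 mg × (553 mL / 200 mL) = 27.291 mg
ferric ammonium citrate: 0.0612 g × (553 mL / 200 mL) = 0.169218 g = 169.218 mg

glucose 11.281 g; biotin 0.622 mg; riboflavin 4.313 mg; boric acid 27.291 mg; ferric ammonium citrate 169.218 mg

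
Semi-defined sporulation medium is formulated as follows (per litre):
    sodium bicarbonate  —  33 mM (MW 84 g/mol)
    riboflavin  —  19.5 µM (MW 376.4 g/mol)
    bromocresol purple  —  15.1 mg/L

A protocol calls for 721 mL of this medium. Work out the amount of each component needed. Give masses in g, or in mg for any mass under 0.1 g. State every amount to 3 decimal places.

Scale factor relative to 1 L: 0.721.
sodium bicarbonate: 33 mmol/L × 84 g/mol × 0.721 L ÷ 1000 = 1.999 g
riboflavin: 19.5 µmol/L × 376.4 g/mol × 0.721 L ÷ 1000 = 5.292 mg
bromocresol purple: 15.1 mg/L × 0.721 L = 10.887 mg

sodium bicarbonate 1.999 g; riboflavin 5.292 mg; bromocresol purple 10.887 mg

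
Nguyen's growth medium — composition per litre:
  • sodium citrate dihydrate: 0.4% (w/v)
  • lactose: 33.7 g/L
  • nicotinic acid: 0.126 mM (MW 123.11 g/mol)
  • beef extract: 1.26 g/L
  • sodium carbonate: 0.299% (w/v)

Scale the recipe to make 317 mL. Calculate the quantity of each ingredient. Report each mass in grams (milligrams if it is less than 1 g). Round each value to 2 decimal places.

Scale factor relative to 1 L: 0.317.
sodium citrate dihydrate: 0.4 g per 100 mL × 317 mL ÷ 100 = 1.27 g
lactose: 33.7 g/L × 0.317 L = 10.68 g
nicotinic acid: 0.126 mmol/L × 123.11 mg/mmol × 0.317 L = 4.92 mg
beef extract: 1.26 g/L × 0.317 L = 0.39942 g = 399.42 mg
sodium carbonate: 0.299% w/v = 2.99 g/L → 2.99 × 0.317 L = 0.94783 g = 947.83 mg

sodium citrate dihydrate 1.27 g; lactose 10.68 g; nicotinic acid 4.92 mg; beef extract 399.42 mg; sodium carbonate 947.83 mg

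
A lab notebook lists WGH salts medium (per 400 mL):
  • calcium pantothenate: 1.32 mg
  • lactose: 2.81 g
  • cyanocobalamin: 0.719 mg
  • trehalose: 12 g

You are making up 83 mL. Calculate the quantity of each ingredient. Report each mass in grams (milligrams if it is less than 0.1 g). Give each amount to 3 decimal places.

calcium pantothenate 0.274 mg; lactose 0.583 g; cyanocobalamin 0.149 mg; trehalose 2.490 g

Scale factor = 83 mL / 400 mL = 0.2075.
calcium pantothenate: 1.32 mg × (83 mL / 400 mL) = 0.274 mg
lactose: 2.81 g × (83 mL / 400 mL) = 0.583 g
cyanocobalamin: 0.719 mg × (83 mL / 400 mL) = 0.149 mg
trehalose: 12 g × (83 mL / 400 mL) = 2.490 g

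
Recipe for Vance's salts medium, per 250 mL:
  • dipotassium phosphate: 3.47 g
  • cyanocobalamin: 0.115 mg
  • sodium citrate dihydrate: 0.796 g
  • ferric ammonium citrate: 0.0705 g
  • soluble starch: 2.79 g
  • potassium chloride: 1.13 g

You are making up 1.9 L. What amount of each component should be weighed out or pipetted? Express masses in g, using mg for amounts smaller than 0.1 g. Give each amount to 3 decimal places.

Scale factor = 1900 mL / 250 mL = 7.6.
dipotassium phosphate: 3.47 g × (1900 mL / 250 mL) = 26.372 g
cyanocobalamin: 0.115 mg × (1900 mL / 250 mL) = 0.874 mg
sodium citrate dihydrate: 0.796 g × (1900 mL / 250 mL) = 6.050 g
ferric ammonium citrate: 0.0705 g × (1900 mL / 250 mL) = 0.536 g
soluble starch: 2.79 g × (1900 mL / 250 mL) = 21.204 g
potassium chloride: 1.13 g × (1900 mL / 250 mL) = 8.588 g

dipotassium phosphate 26.372 g; cyanocobalamin 0.874 mg; sodium citrate dihydrate 6.050 g; ferric ammonium citrate 0.536 g; soluble starch 21.204 g; potassium chloride 8.588 g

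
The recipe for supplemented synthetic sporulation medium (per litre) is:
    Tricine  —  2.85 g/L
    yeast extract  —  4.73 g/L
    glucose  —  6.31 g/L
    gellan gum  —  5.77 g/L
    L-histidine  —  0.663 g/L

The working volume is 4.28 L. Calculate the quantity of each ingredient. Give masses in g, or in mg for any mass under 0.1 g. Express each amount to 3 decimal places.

Tricine 12.198 g; yeast extract 20.244 g; glucose 27.007 g; gellan gum 24.696 g; L-histidine 2.838 g

Working volume: 4.28 L.
Tricine: 2.85 g/L × 4.28 L = 12.198 g
yeast extract: 4.73 g/L × 4.28 L = 20.244 g
glucose: 6.31 g/L × 4.28 L = 27.007 g
gellan gum: 5.77 g/L × 4.28 L = 24.696 g
L-histidine: 0.663 g/L × 4.28 L = 2.838 g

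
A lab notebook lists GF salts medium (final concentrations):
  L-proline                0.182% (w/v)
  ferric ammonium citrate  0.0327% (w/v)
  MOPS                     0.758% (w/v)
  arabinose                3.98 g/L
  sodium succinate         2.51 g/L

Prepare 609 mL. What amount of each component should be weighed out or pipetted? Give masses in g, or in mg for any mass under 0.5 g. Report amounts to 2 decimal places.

Working volume: 609 mL = 0.609 L.
L-proline: 0.182 g per 100 mL × 609 mL ÷ 100 = 1.11 g
ferric ammonium citrate: 0.0327% w/v = 0.327 g/L → 0.327 × 0.609 L = 0.199143 g = 199.14 mg
MOPS: 0.758% w/v = 7.58 g/L → 7.58 × 0.609 L = 4.62 g
arabinose: 3.98 g/L × 0.609 L = 2.42 g
sodium succinate: 2.51 g/L × 0.609 L = 1.53 g

L-proline 1.11 g; ferric ammonium citrate 199.14 mg; MOPS 4.62 g; arabinose 2.42 g; sodium succinate 1.53 g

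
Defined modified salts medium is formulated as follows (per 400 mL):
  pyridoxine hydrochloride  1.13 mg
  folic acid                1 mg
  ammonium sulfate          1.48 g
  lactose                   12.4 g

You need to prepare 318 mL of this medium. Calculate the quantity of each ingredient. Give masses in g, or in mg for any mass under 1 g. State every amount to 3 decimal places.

pyridoxine hydrochloride 0.898 mg; folic acid 0.795 mg; ammonium sulfate 1.177 g; lactose 9.858 g

Ratio of target to recipe volume: 318 / 400 = 0.795.
pyridoxine hydrochloride: 1.13 mg × (318 mL / 400 mL) = 0.898 mg
folic acid: 1 mg × (318 mL / 400 mL) = 0.795 mg
ammonium sulfate: 1.48 g × (318 mL / 400 mL) = 1.177 g
lactose: 12.4 g × (318 mL / 400 mL) = 9.858 g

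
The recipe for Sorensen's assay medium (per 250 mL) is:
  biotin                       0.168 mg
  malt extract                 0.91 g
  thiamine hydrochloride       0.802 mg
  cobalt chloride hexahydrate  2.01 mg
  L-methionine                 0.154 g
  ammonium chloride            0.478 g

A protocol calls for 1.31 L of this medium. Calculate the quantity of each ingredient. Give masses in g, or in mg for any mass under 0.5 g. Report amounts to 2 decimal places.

Ratio of target to recipe volume: 1310 / 250 = 5.24.
biotin: 0.168 mg × (1310 mL / 250 mL) = 0.88 mg
malt extract: 0.91 g × (1310 mL / 250 mL) = 4.77 g
thiamine hydrochloride: 0.802 mg × (1310 mL / 250 mL) = 4.20 mg
cobalt chloride hexahydrate: 2.01 mg × (1310 mL / 250 mL) = 10.53 mg
L-methionine: 0.154 g × (1310 mL / 250 mL) = 0.81 g
ammonium chloride: 0.478 g × (1310 mL / 250 mL) = 2.50 g

biotin 0.88 mg; malt extract 4.77 g; thiamine hydrochloride 4.20 mg; cobalt chloride hexahydrate 10.53 mg; L-methionine 0.81 g; ammonium chloride 2.50 g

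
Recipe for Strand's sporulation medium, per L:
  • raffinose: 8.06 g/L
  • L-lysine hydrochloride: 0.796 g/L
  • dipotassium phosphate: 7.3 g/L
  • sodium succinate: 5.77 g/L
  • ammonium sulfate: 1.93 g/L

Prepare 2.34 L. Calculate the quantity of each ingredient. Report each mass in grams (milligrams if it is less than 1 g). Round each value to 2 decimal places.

raffinose 18.86 g; L-lysine hydrochloride 1.86 g; dipotassium phosphate 17.08 g; sodium succinate 13.50 g; ammonium sulfate 4.52 g

Scale factor relative to 1 L: 2.34.
raffinose: 8.06 g/L × 2.34 L = 18.86 g
L-lysine hydrochloride: 0.796 g/L × 2.34 L = 1.86 g
dipotassium phosphate: 7.3 g/L × 2.34 L = 17.08 g
sodium succinate: 5.77 g/L × 2.34 L = 13.50 g
ammonium sulfate: 1.93 g/L × 2.34 L = 4.52 g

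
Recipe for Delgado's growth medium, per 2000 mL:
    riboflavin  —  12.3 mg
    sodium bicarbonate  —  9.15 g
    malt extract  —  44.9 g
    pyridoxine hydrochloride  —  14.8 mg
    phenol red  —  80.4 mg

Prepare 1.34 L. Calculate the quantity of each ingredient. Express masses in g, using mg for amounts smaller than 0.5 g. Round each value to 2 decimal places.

Ratio of target to recipe volume: 1340 / 2000 = 0.67.
riboflavin: 12.3 mg × (1340 mL / 2000 mL) = 8.24 mg
sodium bicarbonate: 9.15 g × (1340 mL / 2000 mL) = 6.13 g
malt extract: 44.9 g × (1340 mL / 2000 mL) = 30.08 g
pyridoxine hydrochloride: 14.8 mg × (1340 mL / 2000 mL) = 9.92 mg
phenol red: 80.4 mg × (1340 mL / 2000 mL) = 53.87 mg

riboflavin 8.24 mg; sodium bicarbonate 6.13 g; malt extract 30.08 g; pyridoxine hydrochloride 9.92 mg; phenol red 53.87 mg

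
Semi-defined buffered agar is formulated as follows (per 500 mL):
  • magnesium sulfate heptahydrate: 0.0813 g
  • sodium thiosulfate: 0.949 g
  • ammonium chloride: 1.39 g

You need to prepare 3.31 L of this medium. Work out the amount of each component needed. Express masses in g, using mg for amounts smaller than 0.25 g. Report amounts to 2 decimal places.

magnesium sulfate heptahydrate 0.54 g; sodium thiosulfate 6.28 g; ammonium chloride 9.20 g

Ratio of target to recipe volume: 3310 / 500 = 6.62.
magnesium sulfate heptahydrate: 0.0813 g × (3310 mL / 500 mL) = 0.54 g
sodium thiosulfate: 0.949 g × (3310 mL / 500 mL) = 6.28 g
ammonium chloride: 1.39 g × (3310 mL / 500 mL) = 9.20 g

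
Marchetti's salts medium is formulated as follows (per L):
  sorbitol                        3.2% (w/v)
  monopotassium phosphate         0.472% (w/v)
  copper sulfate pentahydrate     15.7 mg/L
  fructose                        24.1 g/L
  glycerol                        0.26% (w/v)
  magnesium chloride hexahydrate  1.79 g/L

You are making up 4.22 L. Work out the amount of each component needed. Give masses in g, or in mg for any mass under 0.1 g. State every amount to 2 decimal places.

Scale factor relative to 1 L: 4.22.
sorbitol: 3.2% w/v = 32 g/L → 32 × 4.22 L = 135.04 g
monopotassium phosphate: 0.472 g per 100 mL × 4220 mL ÷ 100 = 19.92 g
copper sulfate pentahydrate: 15.7 mg/L × 4.22 L = 66.25 mg
fructose: 24.1 g/L × 4.22 L = 101.70 g
glycerol: 0.26% w/v = 2.6 g/L → 2.6 × 4.22 L = 10.97 g
magnesium chloride hexahydrate: 1.79 g/L × 4.22 L = 7.55 g

sorbitol 135.04 g; monopotassium phosphate 19.92 g; copper sulfate pentahydrate 66.25 mg; fructose 101.70 g; glycerol 10.97 g; magnesium chloride hexahydrate 7.55 g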